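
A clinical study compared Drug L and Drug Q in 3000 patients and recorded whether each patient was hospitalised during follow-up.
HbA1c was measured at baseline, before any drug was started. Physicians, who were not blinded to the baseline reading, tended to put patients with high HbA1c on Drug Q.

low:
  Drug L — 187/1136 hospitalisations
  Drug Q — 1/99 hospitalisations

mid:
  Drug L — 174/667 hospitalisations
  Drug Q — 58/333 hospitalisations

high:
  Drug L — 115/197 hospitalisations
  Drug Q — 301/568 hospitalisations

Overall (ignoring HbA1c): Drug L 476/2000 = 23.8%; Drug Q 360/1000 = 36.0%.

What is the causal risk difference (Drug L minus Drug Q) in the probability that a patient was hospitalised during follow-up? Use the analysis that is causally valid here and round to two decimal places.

Since HbA1c is a pre-existing factor (not a product of the drug) and it affects the outcome on its own, it is a confounder. The stratified rates, not the pooled rate, identify the causal effect.
Adjusting over the population distribution of HbA1c: 0.412·(0.165−0.010) + 0.333·(0.261−0.174) + 0.255·(0.584−0.530) = +0.106.

+0.11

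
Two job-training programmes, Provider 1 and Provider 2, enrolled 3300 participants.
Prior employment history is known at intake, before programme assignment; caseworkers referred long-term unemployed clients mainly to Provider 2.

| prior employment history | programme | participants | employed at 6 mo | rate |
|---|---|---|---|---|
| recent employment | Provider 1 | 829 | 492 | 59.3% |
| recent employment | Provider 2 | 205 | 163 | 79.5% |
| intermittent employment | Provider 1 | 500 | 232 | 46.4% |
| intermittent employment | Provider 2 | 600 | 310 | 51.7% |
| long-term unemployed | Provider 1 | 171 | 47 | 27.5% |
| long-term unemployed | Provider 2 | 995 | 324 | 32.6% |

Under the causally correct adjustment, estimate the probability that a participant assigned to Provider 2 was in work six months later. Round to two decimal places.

0.54

Within every prior employment history level Provider 2 has the higher rate, yet pooled Provider 1 does — Simpson's reversal.
Prior employment history differs across programmes for reasons unrelated to any effect of the programme itself, and it separately predicts the outcome — a classic confounder. We must compare within prior employment history levels.
Standardising Provider 2 to the population prior employment history mix: 0.313·163/205 + 0.333·310/600 + 0.353·324/995 = 0.536.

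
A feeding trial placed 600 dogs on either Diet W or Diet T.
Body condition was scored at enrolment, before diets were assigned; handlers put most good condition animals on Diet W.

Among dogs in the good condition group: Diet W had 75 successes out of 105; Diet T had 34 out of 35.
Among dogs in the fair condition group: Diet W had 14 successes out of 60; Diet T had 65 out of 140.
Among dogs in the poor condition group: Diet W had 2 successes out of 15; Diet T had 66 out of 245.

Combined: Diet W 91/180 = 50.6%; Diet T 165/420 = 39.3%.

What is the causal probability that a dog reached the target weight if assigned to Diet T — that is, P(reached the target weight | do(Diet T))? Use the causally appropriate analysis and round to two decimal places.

0.50

Here starting body condition is a common cause — it drives both which diet a case falls under and the outcome. The crude comparison mixes populations; the stratum-specific rates are the causally relevant ones.
Standardising Diet T to the population starting body condition mix: 0.233·34/35 + 0.333·65/140 + 0.433·66/245 = 0.498.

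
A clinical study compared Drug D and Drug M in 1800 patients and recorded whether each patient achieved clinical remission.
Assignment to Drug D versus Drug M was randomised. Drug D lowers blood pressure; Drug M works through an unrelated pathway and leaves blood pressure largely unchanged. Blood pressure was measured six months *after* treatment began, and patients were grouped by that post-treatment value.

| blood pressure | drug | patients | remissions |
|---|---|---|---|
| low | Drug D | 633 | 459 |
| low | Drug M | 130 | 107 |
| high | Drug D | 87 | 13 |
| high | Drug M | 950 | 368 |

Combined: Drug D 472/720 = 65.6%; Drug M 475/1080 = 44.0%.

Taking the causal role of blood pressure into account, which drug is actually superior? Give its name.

The stratified and pooled comparisons disagree (Drug M wins within each blood pressure; Drug D wins overall), so the answer turns on the causal role of blood pressure.
Because the drug influences blood pressure, blood pressure is a post-treatment mediator, not a confounder. Stratifying on it would bias the estimate; the causal effect is the crude pooled difference.
Pooled: Drug D 65.6% vs Drug M 44.0%; Drug D is higher overall.

Drug D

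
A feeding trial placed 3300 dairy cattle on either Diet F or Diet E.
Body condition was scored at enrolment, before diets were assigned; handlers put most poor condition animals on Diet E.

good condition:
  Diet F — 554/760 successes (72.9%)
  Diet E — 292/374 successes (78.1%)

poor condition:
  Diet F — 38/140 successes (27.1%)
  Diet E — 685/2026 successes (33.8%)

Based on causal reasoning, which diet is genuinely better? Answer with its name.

Diet E

Diet E is higher inside every starting body condition stratum but Diet F is higher in aggregate. Whether to stratify depends on how starting body condition relates to the diet.
Nothing the diet does changes starting body condition; the imbalance is an allocation artefact. With starting body condition also predicting the outcome, the pooled figure is confounded, and the within-stratum comparison is the causal one.
Within each level — good condition: 72.9% vs 78.1%; poor condition: 27.1% vs 33.8% — Diet E is higher every time.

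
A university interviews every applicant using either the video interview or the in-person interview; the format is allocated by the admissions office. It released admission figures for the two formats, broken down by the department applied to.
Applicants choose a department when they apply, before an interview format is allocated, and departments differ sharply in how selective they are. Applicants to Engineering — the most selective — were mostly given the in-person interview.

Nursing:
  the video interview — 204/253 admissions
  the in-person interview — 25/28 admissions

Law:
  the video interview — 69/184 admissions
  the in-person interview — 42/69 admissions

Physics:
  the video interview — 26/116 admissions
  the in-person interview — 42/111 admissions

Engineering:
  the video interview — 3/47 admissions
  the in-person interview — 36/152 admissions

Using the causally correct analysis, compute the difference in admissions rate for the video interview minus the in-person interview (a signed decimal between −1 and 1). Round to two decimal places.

-0.16

the in-person interview is higher inside every department stratum but the video interview is higher in aggregate. Whether to stratify depends on how department relates to the interview format.
Department satisfies the back-door criterion: it is not a descendant of the interview format, and it blocks the spurious path from interview format to outcome. Adjusting for it (i.e., using the within-department rates) gives the causal effect.
Adjusting over the population distribution of department: 0.293·(0.806−0.893) + 0.264·(0.375−0.609) + 0.236·(0.224−0.378) + 0.207·(0.064−0.237) = -0.159.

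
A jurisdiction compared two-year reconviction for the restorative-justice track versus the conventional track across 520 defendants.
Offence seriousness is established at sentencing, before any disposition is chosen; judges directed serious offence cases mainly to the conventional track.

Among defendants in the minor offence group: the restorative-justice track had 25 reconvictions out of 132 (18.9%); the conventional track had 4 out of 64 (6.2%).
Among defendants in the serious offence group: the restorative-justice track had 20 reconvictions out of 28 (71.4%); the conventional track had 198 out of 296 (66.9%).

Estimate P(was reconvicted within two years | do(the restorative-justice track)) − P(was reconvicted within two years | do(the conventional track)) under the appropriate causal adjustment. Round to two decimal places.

the conventional track is lower inside every offence seriousness stratum but the restorative-justice track is lower in aggregate. Whether to stratify depends on how offence seriousness relates to the disposition.
Offence seriousness satisfies the back-door criterion: it is not a descendant of the disposition, and it blocks the spurious path from disposition to outcome. Adjusting for it (i.e., using the within-offence seriousness rates) gives the causal effect.
Adjusting over the population distribution of offence seriousness: 0.377·(0.189−0.062) + 0.623·(0.714−0.669) = +0.076.

+0.08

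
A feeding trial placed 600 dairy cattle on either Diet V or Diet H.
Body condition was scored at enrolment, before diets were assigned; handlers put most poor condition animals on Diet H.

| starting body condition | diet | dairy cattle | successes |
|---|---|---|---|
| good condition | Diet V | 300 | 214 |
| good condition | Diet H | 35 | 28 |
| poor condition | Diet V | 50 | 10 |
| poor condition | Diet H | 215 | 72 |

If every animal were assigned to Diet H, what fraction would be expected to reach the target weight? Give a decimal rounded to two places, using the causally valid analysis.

0.59

Starting body condition differs across diets for reasons unrelated to any effect of the diet itself, and it separately predicts the outcome — a classic confounder. We must compare within starting body condition levels.
Standardising Diet H to the population starting body condition mix: 0.558·28/35 + 0.442·72/215 = 0.595.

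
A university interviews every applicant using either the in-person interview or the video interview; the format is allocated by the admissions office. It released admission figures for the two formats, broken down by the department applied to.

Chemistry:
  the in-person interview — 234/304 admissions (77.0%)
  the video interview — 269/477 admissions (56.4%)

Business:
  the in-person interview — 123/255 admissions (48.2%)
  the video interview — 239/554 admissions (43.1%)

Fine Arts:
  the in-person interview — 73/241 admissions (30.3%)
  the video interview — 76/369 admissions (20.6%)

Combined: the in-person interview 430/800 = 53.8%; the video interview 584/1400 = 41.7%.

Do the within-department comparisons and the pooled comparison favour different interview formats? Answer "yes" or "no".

Within each department level (Chemistry 77.0% vs 56.4%; Business 48.2% vs 43.1%; Fine Arts 30.3% vs 20.6%), the in-person interview has the higher rate every time. Pooled: 53.8% vs 41.7% — the in-person interview has the higher rate overall. They agree.

no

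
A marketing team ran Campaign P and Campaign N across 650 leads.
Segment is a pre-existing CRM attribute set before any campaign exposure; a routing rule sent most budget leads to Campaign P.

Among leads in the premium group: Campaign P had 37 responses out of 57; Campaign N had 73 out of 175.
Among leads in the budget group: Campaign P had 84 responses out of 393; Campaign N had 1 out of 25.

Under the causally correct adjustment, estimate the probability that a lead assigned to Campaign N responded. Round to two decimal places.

0.17

Within every customer segment level Campaign P has the higher rate, yet pooled Campaign N does — Simpson's reversal.
Customer segment is set before the campaign has any effect — it is not caused by the campaign — and it independently drives the outcome. That makes it a confounder, so the causal comparison is within customer segment levels.
Standardising Campaign N to the population customer segment mix: 0.357·73/175 + 0.643·1/25 = 0.175.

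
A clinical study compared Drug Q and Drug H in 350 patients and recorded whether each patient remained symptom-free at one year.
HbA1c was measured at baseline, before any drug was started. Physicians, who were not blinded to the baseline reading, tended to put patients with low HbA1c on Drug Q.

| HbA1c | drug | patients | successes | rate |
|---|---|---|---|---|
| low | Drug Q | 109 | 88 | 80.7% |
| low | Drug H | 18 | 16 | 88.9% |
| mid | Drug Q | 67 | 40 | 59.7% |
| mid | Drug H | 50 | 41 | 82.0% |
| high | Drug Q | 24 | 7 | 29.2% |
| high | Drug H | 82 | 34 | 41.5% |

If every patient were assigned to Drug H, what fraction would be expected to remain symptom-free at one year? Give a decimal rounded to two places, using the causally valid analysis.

0.72

HbA1c satisfies the back-door criterion: it is not a descendant of the drug, and it blocks the spurious path from drug to outcome. Adjusting for it (i.e., using the within-HbA1c rates) gives the causal effect.
Standardising Drug H to the population HbA1c mix: 0.363·16/18 + 0.334·41/50 + 0.303·34/82 = 0.722.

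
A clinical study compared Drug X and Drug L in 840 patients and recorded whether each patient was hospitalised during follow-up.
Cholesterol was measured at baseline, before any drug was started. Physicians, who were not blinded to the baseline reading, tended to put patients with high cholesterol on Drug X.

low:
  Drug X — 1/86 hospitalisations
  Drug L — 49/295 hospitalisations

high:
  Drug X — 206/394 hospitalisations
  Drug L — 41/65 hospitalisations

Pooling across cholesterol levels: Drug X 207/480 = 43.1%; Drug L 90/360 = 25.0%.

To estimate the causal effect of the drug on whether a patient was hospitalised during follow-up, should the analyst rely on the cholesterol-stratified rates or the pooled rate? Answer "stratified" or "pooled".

The cholesterol-specific comparison favours Drug X throughout, but the pooled figures favour Drug L. The question is whether to condition on cholesterol.
Here cholesterol is a common cause — it drives both which drug a case falls under and the outcome. The crude comparison mixes populations; the stratum-specific rates are the causally relevant ones.
Within each level — low: 1.2% vs 16.6%; high: 52.3% vs 63.1% — Drug X is lower every time.

stratified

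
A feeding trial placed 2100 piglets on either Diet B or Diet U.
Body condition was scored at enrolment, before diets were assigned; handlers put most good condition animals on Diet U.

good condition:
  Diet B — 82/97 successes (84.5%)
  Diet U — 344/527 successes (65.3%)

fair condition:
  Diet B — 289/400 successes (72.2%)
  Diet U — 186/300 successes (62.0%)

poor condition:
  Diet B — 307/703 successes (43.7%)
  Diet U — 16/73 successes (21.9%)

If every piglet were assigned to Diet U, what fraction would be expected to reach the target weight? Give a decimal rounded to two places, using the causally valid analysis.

Starting body condition satisfies the back-door criterion: it is not a descendant of the diet, and it blocks the spurious path from diet to outcome. Adjusting for it (i.e., using the within-starting body condition rates) gives the causal effect.
Standardising Diet U to the population starting body condition mix: 0.297·344/527 + 0.333·186/300 + 0.370·16/73 = 0.482.

0.48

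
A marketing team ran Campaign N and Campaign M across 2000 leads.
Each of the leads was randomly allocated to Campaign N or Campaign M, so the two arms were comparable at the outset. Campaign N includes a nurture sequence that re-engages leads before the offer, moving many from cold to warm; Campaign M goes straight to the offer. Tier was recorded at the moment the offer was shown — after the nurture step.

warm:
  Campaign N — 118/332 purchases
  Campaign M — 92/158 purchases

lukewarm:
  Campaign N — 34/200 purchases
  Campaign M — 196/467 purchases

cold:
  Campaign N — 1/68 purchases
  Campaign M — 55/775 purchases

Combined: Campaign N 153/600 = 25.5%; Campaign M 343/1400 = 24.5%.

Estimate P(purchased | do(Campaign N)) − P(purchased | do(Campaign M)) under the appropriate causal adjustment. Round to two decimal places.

Campaign M is higher inside every engagement tier stratum but Campaign N is higher in aggregate. Whether to stratify depends on how engagement tier relates to the campaign.
Engagement tier here is a post-treatment variable shaped by the campaign; conditioning on it would introduce bias rather than remove it. The overall comparison is the causal one.
The causal difference is the pooled difference: 0.255 − 0.245 = +0.010.

+0.01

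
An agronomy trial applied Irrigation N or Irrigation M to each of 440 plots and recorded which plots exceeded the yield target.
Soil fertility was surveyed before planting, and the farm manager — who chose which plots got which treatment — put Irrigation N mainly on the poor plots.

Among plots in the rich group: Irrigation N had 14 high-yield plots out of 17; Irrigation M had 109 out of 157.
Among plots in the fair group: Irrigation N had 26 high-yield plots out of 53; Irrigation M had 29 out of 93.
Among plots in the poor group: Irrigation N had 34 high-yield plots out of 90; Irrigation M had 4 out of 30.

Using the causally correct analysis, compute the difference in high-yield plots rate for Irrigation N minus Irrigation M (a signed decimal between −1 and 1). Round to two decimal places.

Irrigation N is higher inside every soil fertility stratum but Irrigation M is higher in aggregate. Whether to stratify depends on how soil fertility relates to the irrigation.
Soil fertility satisfies the back-door criterion: it is not a descendant of the irrigation, and it blocks the spurious path from irrigation to outcome. Adjusting for it (i.e., using the within-soil fertility rates) gives the causal effect.
Adjusting over the population distribution of soil fertility: 0.395·(0.824−0.694) + 0.332·(0.491−0.312) + 0.273·(0.378−0.133) = +0.177.

+0.18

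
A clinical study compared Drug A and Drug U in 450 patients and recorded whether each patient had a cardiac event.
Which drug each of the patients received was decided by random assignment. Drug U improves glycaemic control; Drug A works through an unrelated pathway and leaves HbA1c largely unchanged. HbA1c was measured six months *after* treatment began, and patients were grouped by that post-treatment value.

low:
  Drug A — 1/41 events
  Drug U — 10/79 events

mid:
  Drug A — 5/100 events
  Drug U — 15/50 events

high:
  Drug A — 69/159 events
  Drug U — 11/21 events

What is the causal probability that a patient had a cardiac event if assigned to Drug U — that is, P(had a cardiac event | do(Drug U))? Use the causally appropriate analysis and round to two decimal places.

The HbA1c-specific comparison favours Drug A throughout, but the pooled figures favour Drug U. The question is whether to condition on HbA1c.
Stratifying would compare drugs among patients the drugs themselves sorted into HbA1c groups — a form of selection on an intermediate. The unconditioned pooled rates give the total causal effect.
So P(outcome | do(Drug U)) is just the pooled rate for Drug U: 36/150 = 0.240.

0.24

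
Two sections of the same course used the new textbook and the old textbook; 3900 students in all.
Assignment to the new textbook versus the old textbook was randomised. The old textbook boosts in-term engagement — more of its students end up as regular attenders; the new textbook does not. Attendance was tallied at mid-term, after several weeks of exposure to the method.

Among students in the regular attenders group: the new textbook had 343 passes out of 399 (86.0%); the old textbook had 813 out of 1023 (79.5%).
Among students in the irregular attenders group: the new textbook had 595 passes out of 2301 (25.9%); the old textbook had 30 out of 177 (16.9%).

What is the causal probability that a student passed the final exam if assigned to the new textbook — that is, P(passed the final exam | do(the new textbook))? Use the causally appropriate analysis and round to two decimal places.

Because the teaching method influences mid-term attendance, mid-term attendance is a post-treatment mediator, not a confounder. Stratifying on it would bias the estimate; the causal effect is the crude pooled difference.
So P(outcome | do(the new textbook)) is just the pooled rate for the new textbook: 938/2700 = 0.347.

0.35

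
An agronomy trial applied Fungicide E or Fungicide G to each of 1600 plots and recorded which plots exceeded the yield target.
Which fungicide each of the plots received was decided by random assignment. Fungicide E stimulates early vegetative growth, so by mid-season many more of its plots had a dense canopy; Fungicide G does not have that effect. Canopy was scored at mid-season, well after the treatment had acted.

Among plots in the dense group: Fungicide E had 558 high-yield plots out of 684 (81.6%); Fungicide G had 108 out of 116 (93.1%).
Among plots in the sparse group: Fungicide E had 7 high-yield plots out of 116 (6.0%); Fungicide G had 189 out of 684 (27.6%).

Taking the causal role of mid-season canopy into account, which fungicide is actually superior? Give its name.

Because the fungicide influences mid-season canopy, mid-season canopy is a post-treatment mediator, not a confounder. Stratifying on it would bias the estimate; the causal effect is the crude pooled difference.
Pooled: Fungicide E 70.6% vs Fungicide G 37.1%; Fungicide E is higher overall.

Fungicide E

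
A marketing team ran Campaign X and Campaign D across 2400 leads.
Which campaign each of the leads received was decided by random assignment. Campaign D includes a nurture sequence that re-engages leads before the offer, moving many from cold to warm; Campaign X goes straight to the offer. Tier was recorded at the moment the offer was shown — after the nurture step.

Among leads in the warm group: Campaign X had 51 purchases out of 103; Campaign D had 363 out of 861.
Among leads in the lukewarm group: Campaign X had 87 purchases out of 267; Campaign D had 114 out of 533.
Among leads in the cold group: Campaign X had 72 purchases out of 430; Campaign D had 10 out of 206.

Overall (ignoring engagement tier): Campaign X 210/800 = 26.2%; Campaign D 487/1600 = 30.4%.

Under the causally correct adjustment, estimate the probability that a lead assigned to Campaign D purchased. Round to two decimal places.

Within every engagement tier level Campaign X has the higher rate, yet pooled Campaign D does — Simpson's reversal.
Engagement tier lies on the pathway campaign → engagement tier → outcome, so adjusting for it blocks the indirect effect. For the total causal effect of campaign, use the unadjusted pooled rates.
So P(outcome | do(Campaign D)) is just the pooled rate for Campaign D: 487/1600 = 0.304.

0.30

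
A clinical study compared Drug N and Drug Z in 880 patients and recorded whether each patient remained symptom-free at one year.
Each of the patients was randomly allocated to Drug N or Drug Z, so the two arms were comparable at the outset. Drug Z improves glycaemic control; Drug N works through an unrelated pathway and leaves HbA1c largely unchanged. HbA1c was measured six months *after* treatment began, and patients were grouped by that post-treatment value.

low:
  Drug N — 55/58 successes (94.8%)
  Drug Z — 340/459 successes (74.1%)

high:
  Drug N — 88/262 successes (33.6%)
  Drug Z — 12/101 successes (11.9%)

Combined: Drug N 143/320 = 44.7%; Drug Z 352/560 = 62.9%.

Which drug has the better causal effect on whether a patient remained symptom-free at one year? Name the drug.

HbA1c here is a post-treatment variable shaped by the drug; conditioning on it would introduce bias rather than remove it. The overall comparison is the causal one.
Pooled: Drug N 44.7% vs Drug Z 62.9%; Drug Z is higher overall.

Drug Z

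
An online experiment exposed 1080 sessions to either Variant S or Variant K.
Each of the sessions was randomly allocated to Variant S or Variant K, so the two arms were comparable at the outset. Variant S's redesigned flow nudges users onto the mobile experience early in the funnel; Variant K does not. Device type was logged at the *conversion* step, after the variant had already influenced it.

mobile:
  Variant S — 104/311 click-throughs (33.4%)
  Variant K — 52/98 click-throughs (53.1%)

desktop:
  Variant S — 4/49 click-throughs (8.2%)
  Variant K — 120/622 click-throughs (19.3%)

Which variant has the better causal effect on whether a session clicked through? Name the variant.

Variant K is higher inside every device type stratum but Variant S is higher in aggregate. Whether to stratify depends on how device type relates to the variant.
The distribution of device type is itself part of what the variant does — it is an intermediate outcome. Holding it fixed would remove that part of the effect; the total effect is the pooled difference.
Pooled: Variant S 30.0% vs Variant K 23.9%; Variant S is higher overall.

Variant S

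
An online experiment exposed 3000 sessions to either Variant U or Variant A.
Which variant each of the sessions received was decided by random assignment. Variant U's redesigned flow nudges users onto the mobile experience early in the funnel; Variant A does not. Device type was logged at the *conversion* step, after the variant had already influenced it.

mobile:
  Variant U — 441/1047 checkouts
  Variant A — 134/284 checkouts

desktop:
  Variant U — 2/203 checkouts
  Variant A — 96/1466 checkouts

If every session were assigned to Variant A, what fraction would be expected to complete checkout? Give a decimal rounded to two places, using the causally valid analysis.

0.13

Variant A is higher inside every device type stratum but Variant U is higher in aggregate. Whether to stratify depends on how device type relates to the variant.
Because the variant influences device type, device type is a post-treatment mediator, not a confounder. Stratifying on it would bias the estimate; the causal effect is the crude pooled difference.
So P(outcome | do(Variant A)) is just the pooled rate for Variant A: 230/1750 = 0.131.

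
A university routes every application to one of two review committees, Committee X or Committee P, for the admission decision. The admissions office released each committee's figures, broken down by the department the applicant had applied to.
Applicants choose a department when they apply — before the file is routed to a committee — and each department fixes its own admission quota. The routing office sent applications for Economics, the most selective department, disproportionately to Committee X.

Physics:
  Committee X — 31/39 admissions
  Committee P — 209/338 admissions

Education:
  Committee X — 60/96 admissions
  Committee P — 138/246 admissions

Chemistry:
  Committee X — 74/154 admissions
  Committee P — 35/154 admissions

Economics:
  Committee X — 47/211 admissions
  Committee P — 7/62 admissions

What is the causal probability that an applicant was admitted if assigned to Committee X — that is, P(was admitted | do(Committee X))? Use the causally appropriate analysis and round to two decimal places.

Within every department level Committee X has the higher rate, yet pooled Committee P does — Simpson's reversal.
Department is set before the review committee has any effect — it is not caused by the review committee — and it independently drives the outcome. That makes it a confounder, so the causal comparison is within department levels.
Standardising Committee X to the population department mix: 0.290·31/39 + 0.263·60/96 + 0.237·74/154 + 0.210·47/211 = 0.556.

0.56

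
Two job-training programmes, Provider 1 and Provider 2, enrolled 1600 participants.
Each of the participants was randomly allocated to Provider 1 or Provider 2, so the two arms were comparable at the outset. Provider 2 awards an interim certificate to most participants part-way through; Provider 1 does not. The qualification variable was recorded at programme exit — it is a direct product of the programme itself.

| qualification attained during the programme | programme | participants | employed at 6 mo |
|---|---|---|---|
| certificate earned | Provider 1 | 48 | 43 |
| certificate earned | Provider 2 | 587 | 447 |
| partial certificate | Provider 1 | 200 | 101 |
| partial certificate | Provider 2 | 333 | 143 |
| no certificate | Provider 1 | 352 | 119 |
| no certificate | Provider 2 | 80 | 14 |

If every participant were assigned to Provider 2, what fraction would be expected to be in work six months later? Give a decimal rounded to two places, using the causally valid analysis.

The stratified and pooled comparisons disagree (Provider 1 wins within each qualification attained during the programme; Provider 2 wins overall), so the answer turns on the causal role of qualification attained during the programme.
Qualification attained during the programme is recorded after the programme and is itself shifted by it — it sits on the causal path from programme to outcome. Conditioning on a mediator would strip out part of the effect we want; the pooled comparison gives the total causal effect.
So P(outcome | do(Provider 2)) is just the pooled rate for Provider 2: 604/1000 = 0.604.

0.60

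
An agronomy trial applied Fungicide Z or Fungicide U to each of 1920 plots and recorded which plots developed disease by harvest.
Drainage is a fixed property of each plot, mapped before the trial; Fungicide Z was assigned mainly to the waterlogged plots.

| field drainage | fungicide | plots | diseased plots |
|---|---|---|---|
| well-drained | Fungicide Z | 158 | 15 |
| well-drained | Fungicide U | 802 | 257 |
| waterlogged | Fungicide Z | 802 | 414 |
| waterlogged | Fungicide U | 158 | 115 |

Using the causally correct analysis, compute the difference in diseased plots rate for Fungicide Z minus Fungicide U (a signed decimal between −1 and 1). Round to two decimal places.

-0.22

The field drainage-specific comparison favours Fungicide Z throughout, but the pooled figures favour Fungicide U. The question is whether to condition on field drainage.
Nothing the fungicide does changes field drainage; the imbalance is an allocation artefact. With field drainage also predicting the outcome, the pooled figure is confounded, and the within-stratum comparison is the causal one.
Adjusting over the population distribution of field drainage: 0.500·(0.095−0.320) + 0.500·(0.516−0.728) = -0.219.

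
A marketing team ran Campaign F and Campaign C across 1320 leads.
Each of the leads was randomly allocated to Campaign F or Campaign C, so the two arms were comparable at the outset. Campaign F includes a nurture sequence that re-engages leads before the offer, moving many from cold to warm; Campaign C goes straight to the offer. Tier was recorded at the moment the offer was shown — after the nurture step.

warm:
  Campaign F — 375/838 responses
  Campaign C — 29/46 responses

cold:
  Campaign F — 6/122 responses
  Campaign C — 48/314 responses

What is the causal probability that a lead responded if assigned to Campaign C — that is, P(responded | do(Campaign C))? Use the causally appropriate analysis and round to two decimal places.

The engagement tier-specific comparison favours Campaign C throughout, but the pooled figures favour Campaign F. The question is whether to condition on engagement tier.
Engagement tier lies on the pathway campaign → engagement tier → outcome, so adjusting for it blocks the indirect effect. For the total causal effect of campaign, use the unadjusted pooled rates.
So P(outcome | do(Campaign C)) is just the pooled rate for Campaign C: 77/360 = 0.214.

0.21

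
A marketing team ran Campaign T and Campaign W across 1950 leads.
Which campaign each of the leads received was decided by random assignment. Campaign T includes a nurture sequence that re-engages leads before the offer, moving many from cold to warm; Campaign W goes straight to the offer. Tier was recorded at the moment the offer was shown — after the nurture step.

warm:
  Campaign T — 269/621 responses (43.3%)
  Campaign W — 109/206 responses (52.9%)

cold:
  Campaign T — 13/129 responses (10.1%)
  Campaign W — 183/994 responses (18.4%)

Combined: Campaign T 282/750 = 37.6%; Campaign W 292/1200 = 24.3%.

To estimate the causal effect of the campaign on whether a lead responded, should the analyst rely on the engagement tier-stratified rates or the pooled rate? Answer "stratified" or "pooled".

Engagement tier is downstream of the campaign. One should not condition on a consequence of treatment, so the overall rates are the right comparison.
Pooled: Campaign T 37.6% vs Campaign W 24.3%; Campaign T is higher overall.

pooled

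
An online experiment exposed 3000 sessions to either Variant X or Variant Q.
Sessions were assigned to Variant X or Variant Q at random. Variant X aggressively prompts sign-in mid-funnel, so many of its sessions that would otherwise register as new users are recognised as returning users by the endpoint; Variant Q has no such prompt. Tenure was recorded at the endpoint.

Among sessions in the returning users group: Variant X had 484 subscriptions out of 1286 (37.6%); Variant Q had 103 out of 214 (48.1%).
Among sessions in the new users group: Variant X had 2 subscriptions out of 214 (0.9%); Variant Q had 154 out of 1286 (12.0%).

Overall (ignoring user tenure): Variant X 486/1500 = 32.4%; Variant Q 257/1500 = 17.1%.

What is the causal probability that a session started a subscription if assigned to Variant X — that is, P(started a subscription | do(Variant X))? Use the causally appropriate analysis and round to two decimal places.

Stratifying would compare variants among sessions the variants themselves sorted into user tenure groups — a form of selection on an intermediate. The unconditioned pooled rates give the total causal effect.
So P(outcome | do(Variant X)) is just the pooled rate for Variant X: 486/1500 = 0.324.

0.32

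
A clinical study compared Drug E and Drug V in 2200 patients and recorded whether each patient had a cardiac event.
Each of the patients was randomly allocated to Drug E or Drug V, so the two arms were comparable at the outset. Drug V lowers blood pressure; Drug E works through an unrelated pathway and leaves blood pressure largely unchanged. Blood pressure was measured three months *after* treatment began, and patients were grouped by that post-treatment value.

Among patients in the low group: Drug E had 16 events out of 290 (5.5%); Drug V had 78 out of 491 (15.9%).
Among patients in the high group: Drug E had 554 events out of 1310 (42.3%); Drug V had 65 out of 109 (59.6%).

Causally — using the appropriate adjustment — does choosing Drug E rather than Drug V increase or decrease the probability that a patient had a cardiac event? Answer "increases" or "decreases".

increases

Blood pressure is recorded after the drug and is itself shifted by it — it sits on the causal path from drug to outcome. Conditioning on a mediator would strip out part of the effect we want; the pooled comparison gives the total causal effect.
Pooled: Drug E 35.6% vs Drug V 23.8%; Drug V is lower overall.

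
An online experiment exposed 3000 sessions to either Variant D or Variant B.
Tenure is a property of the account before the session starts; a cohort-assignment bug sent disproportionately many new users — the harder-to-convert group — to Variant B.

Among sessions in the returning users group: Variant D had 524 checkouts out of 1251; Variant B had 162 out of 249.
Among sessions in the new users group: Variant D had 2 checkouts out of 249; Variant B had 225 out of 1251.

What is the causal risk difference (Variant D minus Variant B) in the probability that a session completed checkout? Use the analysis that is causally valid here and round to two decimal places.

-0.20

The user tenure-specific comparison favours Variant B throughout, but the pooled figures favour Variant D. The question is whether to condition on user tenure.
Since user tenure is a pre-existing factor (not a product of the variant) and it affects the outcome on its own, it is a confounder. The stratified rates, not the pooled rate, identify the causal effect.
Adjusting over the population distribution of user tenure: 0.500·(0.419−0.651) + 0.500·(0.008−0.180) = -0.202.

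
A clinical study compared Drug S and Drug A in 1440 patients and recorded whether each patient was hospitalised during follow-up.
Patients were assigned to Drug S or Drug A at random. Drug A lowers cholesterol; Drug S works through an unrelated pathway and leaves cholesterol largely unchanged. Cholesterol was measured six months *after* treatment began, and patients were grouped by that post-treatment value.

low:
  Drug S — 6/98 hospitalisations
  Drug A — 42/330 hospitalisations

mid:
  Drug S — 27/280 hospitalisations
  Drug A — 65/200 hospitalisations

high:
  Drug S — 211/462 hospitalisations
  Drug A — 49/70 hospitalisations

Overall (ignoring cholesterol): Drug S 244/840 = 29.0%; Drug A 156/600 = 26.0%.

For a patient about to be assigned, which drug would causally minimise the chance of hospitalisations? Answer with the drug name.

Cholesterol is downstream of the drug. One should not condition on a consequence of treatment, so the overall rates are the right comparison.
Pooled: Drug S 29.0% vs Drug A 26.0%; Drug A is lower overall.

Drug A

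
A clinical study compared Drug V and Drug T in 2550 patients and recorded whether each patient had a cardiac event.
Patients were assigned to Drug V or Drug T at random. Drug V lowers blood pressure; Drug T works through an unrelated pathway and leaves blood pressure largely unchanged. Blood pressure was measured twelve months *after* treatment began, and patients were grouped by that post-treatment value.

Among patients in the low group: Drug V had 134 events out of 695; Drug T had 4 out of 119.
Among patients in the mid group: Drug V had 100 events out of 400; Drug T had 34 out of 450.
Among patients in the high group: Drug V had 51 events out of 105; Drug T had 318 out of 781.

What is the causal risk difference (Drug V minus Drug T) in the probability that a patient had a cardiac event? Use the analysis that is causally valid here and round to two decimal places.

-0.03

The stratified and pooled comparisons disagree (Drug T wins within each blood pressure; Drug V wins overall), so the answer turns on the causal role of blood pressure.
Blood pressure lies on the pathway drug → blood pressure → outcome, so adjusting for it blocks the indirect effect. For the total causal effect of drug, use the unadjusted pooled rates.
The causal difference is the pooled difference: 0.237 − 0.264 = -0.026.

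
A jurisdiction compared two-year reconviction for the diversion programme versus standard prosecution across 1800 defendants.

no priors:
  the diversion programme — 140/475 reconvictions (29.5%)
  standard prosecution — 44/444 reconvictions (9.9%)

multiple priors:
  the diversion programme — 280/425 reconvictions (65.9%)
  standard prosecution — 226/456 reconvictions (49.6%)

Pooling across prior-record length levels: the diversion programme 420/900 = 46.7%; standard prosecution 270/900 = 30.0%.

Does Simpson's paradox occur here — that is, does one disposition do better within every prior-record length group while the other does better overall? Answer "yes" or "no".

no

Within each prior-record length level (no priors 29.5% vs 9.9%; multiple priors 65.9% vs 49.6%), standard prosecution has the lower rate every time. Pooled: 46.7% vs 30.0% — standard prosecution has the lower rate overall. They agree.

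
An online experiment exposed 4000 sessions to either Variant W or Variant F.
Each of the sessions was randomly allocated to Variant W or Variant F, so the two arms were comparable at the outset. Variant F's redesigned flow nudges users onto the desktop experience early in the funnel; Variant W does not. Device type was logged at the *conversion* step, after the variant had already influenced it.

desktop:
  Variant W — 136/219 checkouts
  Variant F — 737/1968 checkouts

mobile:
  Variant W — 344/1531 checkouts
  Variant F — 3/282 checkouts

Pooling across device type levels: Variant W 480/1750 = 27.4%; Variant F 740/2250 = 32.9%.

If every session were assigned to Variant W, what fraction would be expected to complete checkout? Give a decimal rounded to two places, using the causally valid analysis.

Because the variant influences device type, device type is a post-treatment mediator, not a confounder. Stratifying on it would bias the estimate; the causal effect is the crude pooled difference.
So P(outcome | do(Variant W)) is just the pooled rate for Variant W: 480/1750 = 0.274.

0.27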